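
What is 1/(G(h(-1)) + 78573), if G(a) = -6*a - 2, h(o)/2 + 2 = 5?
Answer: 1/78535 ≈ 1.2733e-5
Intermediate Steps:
h(o) = 6 (h(o) = -4 + 2*5 = -4 + 10 = 6)
G(a) = -2 - 6*a
1/(G(h(-1)) + 78573) = 1/((-2 - 6*6) + 78573) = 1/((-2 - 36) + 78573) = 1/(-38 + 78573) = 1/78535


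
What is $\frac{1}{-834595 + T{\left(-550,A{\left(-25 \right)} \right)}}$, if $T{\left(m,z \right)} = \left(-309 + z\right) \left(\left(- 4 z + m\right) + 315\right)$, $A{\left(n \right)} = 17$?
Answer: $- \frac{1}{746119} \approx -1.3403 \cdot 10^{-6}$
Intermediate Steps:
$T{\left(m,z \right)} = \left(-309 + z\right) \left(315 + m - 4 z\right)$ ($T{\left(m,z \right)} = \left(-309 + z\right) \left(\left(m - 4 z\right) + 315\right) = \left(-309 + z\right) \left(315 + m - 4 z\right)$)
$\frac{1}{-834595 + T{\left(-550,A{\left(-25 \right)} \right)}} = \frac{1}{-834595 - \left(-89632 + 1156\right)} = \frac{1}{-834595 - -88476} = \frac{1}{-834595 + 88476} = \frac{1}{-746119} = - \frac{1}{746119}$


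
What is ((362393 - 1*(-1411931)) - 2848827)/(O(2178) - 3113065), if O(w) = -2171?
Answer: 1074503/3115236 ≈ 0.34492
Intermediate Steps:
((362393 - 1*(-1411931)) - 2848827)/(O(2178) - 3113065) = ((362393 - 1*(-1411931)) - 2848827)/(-2171 - 3113065) = ((362393 + 1411931) - 2848827)/(-3115236) = (1774324 - 2848827)*(-1/3115236) = -1074503*(-1/3115236) = 1074503/3115236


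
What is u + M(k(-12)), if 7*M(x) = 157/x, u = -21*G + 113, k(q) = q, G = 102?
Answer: -170593/84 ≈ -2030.9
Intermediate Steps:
u = -2029 (u = -21*102 + 113 = -2142 + 113 = -2029)
M(x) = 157/(7*x) (M(x) = (157/x)/7 = 157/(7*x))
u + M(k(-12)) = -2029 + (157/7)/(-12) = -2029 + (157/7)*(-1/12) = -2029 - 157/84 = -170593/84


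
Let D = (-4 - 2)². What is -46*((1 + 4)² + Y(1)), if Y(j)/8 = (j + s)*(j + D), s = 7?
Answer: -110078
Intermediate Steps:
D = 36 (D = (-6)² = 36)
Y(j) = 8*(7 + j)*(36 + j) (Y(j) = 8*((j + 7)*(j + 36)) = 8*((7 + j)*(36 + j)) = 8*(7 + j)*(36 + j))
-46*((1 + 4)² + Y(1)) = -46*((1 + 4)² + (2016 + 8*1² + 344*1)) = -46*(5² + (2016 + 8*1 + 344)) = -46*(25 + (2016 + 8 + 344)) = -46*(25 + 2368) = -46*2393 = -110078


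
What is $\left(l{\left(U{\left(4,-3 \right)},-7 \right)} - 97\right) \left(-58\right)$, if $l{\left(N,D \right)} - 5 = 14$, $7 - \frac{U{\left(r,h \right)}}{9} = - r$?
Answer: $4524$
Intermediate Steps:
$U{\left(r,h \right)} = 63 + 9 r$ ($U{\left(r,h \right)} = 63 - 9 \left(- r\right) = 63 + 9 r$)
$l{\left(N,D \right)} = 19$ ($l{\left(N,D \right)} = 5 + 14 = 19$)
$\left(l{\left(U{\left(4,-3 \right)},-7 \right)} - 97\right) \left(-58\right) = \left(19 - 97\right) \left(-58\right) = \left(-78\right) \left(-58\right) = 4524$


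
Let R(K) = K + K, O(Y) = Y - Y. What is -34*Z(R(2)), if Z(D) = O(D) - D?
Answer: 136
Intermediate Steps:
O(Y) = 0
R(K) = 2*K
Z(D) = -D (Z(D) = 0 - D = -D)
-34*Z(R(2)) = -(-34)*2*2 = -(-34)*4 = -34*(-4) = 136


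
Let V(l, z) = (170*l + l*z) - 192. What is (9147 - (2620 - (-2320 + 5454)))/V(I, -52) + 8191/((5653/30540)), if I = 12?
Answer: 306242056993/6919272 ≈ 44259.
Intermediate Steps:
V(l, z) = -192 + 170*l + l*z
(9147 - (2620 - (-2320 + 5454)))/V(I, -52) + 8191/((5653/30540)) = (9147 - (2620 - (-2320 + 5454)))/(-192 + 170*12 + 12*(-52)) + 8191/((5653/30540)) = (9147 - (2620 - 1*3134))/(-192 + 2040 - 624) + 8191/((5653*(1/30540))) = (9147 - (2620 - 3134))/1224 + 8191/(5653/30540) = (9147 - 1*(-514))*(1/1224) + 8191*(30540/5653) = (9147 + 514)*(1/1224) + 250153140/5653 = 9661*(1/1224) + 250153140/5653 = 9661/1224 + 250153140/5653 = 306242056993/6919272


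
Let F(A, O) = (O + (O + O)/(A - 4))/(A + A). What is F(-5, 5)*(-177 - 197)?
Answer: 1309/9 ≈ 145.44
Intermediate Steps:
F(A, O) = (O + 2*O/(-4 + A))/(2*A) (F(A, O) = (O + (2*O)/(-4 + A))/((2*A)) = (O + 2*O/(-4 + A))*(1/(2*A)) = (O + 2*O/(-4 + A))/(2*A))
F(-5, 5)*(-177 - 197) = ((½)*5*(-2 - 5)/(-5*(-4 - 5)))*(-177 - 197) = ((½)*5*(-⅕)*(-7)/(-9))*(-374) = ((½)*5*(-⅕)*(-⅑)*(-7))*(-374) = -7/18*(-374) = 1309/9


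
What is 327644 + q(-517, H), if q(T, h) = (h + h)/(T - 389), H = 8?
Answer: 148422724/453 ≈ 3.2764e+5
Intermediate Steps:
q(T, h) = 2*h/(-389 + T) (q(T, h) = (2*h)/(-389 + T) = 2*h/(-389 + T))
327644 + q(-517, H) = 327644 + 2*8/(-389 - 517) = 327644 + 2*8/(-906) = 327644 + 2*8*(-1/906) = 327644 - 8/453 = 148422724/453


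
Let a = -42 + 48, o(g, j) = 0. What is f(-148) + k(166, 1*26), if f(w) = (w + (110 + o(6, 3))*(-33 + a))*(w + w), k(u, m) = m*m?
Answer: 923604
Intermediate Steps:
a = 6
k(u, m) = m²
f(w) = 2*w*(-2970 + w) (f(w) = (w + (110 + 0)*(-33 + 6))*(w + w) = (w + 110*(-27))*(2*w) = (w - 2970)*(2*w) = (-2970 + w)*(2*w) = 2*w*(-2970 + w))
f(-148) + k(166, 1*26) = 2*(-148)*(-2970 - 148) + (1*26)² = 2*(-148)*(-3118) + 26² = 922928 + 676 = 923604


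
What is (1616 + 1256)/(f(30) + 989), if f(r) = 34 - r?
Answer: 2872/993 ≈ 2.8922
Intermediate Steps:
(1616 + 1256)/(f(30) + 989) = (1616 + 1256)/((34 - 1*30) + 989) = 2872/((34 - 30) + 989) = 2872/(4 + 989) = 2872/993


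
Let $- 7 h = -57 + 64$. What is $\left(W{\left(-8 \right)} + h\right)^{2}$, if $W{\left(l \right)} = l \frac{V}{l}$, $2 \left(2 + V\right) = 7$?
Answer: $\frac{1}{4} \approx 0.25$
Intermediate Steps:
$V = \frac{3}{2}$ ($V = -2 + \frac{1}{2} \cdot 7 = -2 + \frac{7}{2} = \frac{3}{2} \approx 1.5$)
$W{\left(l \right)} = \frac{3}{2}$ ($W{\left(l \right)} = l \frac{3}{2 l} = \frac{3}{2}$)
$h = -1$ ($h = - \frac{-57 + 64}{7} = \left(- \frac{1}{7}\right) 7 = -1$)
$\left(W{\left(-8 \right)} + h\right)^{2} = \left(\frac{3}{2} - 1\right)^{2} = \left(\frac{1}{2}\right)^{2} = \frac{1}{4}$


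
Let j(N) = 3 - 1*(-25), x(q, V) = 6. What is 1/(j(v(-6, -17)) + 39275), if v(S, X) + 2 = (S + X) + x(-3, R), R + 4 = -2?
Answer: 1/39303 ≈ 2.5443e-5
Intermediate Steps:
R = -6 (R = -4 - 2 = -6)
v(S, X) = 4 + S + X (v(S, X) = -2 + ((S + X) + 6) = -2 + (6 + S + X) = 4 + S + X)
j(N) = 28 (j(N) = 3 + 25 = 28)
1/(j(v(-6, -17)) + 39275) = 1/(28 + 39275) = 1/39303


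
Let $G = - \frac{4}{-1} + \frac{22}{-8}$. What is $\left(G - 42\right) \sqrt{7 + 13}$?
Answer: $- \frac{163 \sqrt{5}}{2} \approx -182.24$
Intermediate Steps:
$G = \frac{5}{4}$ ($G = \left(-4\right) \left(-1\right) + 22 \left(- \frac{1}{8}\right) = 4 - \frac{11}{4} = \frac{5}{4} \approx 1.25$)
$\left(G - 42\right) \sqrt{7 + 13} = \left(\frac{5}{4} - 42\right) \sqrt{7 + 13} = - \frac{163 \sqrt{20}}{4} = - \frac{163 \cdot 2 \sqrt{5}}{4} = - \frac{163 \sqrt{5}}{2}$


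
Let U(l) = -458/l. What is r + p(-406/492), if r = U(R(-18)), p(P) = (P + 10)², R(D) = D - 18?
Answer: 1954649/20172 ≈ 96.899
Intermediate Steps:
R(D) = -18 + D
p(P) = (10 + P)²
r = 229/18 (r = -458/(-18 - 18) = -458/(-36) = -458*(-1/36) = 229/18 ≈ 12.722)
r + p(-406/492) = 229/18 + (10 - 406/492)² = 229/18 + (10 - 406*1/492)² = 229/18 + (10 - 203/246)² = 229/18 + (2257/246)² = 229/18 + 5094049/60516 = 1954649/20172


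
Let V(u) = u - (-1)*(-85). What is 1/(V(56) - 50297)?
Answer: -1/50326 ≈ -1.9870e-5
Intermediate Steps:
V(u) = -85 + u (V(u) = u - 1*85 = u - 85 = -85 + u)
1/(V(56) - 50297) = 1/((-85 + 56) - 50297) = 1/(-29 - 50297) = 1/(-50326) = -1/50326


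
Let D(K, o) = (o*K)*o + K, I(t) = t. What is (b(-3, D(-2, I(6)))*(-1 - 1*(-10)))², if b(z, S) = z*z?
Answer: 6561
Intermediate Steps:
D(K, o) = K + K*o² (D(K, o) = (K*o)*o + K = K*o² + K = K + K*o²)
b(z, S) = z²
(b(-3, D(-2, I(6)))*(-1 - 1*(-10)))² = ((-3)²*(-1 - 1*(-10)))² = (9*(-1 + 10))² = (9*9)² = 81² = 6561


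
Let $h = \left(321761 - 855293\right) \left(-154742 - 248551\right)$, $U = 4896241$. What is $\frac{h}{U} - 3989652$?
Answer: $- \frac{19319127977256}{4896241} \approx -3.9457 \cdot 10^{6}$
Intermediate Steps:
$h = 215169720876$ ($h = \left(-533532\right) \left(-403293\right) = 215169720876$)
$\frac{h}{U} - 3989652 = \frac{215169720876}{4896241} - 3989652 = - \frac{19319127977256}{4896241}$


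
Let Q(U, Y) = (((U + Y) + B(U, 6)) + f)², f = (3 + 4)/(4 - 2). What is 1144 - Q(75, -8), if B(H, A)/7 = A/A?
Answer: -19449/4 ≈ -4862.3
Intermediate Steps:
B(H, A) = 7 (B(H, A) = 7*(A/A) = 7*1 = 7)
f = 7/2 ≈ 3.5000
Q(U, Y) = (21/2 + U + Y)² (Q(U, Y) = (((U + Y) + 7) + 7/2)² = ((7 + U + Y) + 7/2)² = (21/2 + U + Y)²)
1144 - Q(75, -8) = 1144 - (21 + 2*75 + 2*(-8))²/4 = 1144 - (21 + 150 - 16)²/4 = 1144 - 155²/4 = 1144 - 24025/4 = -19449/4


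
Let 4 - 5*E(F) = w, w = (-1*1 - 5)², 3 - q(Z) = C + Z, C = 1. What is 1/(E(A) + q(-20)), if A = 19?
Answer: 5/78 ≈ 0.064103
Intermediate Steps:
q(Z) = 2 - Z (q(Z) = 3 - (1 + Z) = 3 + (-1 - Z) = 2 - Z)
w = 36 (w = (-1 - 5)² = (-6)² = 36)
E(F) = -32/5 (E(F) = ⅘ - ⅕*36 = ⅘ - 36/5 = -32/5)
1/(E(A) + q(-20)) = 1/(-32/5 + (2 - 1*(-20))) = 1/(-32/5 + (2 + 20)) = 1/(-32/5 + 22) = 1/(78/5) = 5/78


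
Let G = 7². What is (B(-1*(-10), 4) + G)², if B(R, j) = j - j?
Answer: 2401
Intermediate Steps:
B(R, j) = 0
G = 49
(B(-1*(-10), 4) + G)² = (0 + 49)² = 49² = 2401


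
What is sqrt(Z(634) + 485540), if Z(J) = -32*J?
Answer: 2*sqrt(116313) ≈ 682.09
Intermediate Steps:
sqrt(Z(634) + 485540) = sqrt(-32*634 + 485540) = sqrt(-20288 + 485540) = sqrt(465252) = 2*sqrt(116313)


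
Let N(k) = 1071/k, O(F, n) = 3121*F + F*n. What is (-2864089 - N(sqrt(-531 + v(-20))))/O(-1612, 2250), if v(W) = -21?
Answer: 2864089/8658052 - 357*I*sqrt(138)/796540784 ≈ 0.3308 - 5.265e-6*I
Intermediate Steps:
(-2864089 - N(sqrt(-531 + v(-20))))/O(-1612, 2250) = (-2864089 - 1071/(sqrt(-531 - 21)))/((-1612*(3121 + 2250))) = (-2864089 - 1071/(sqrt(-552)))/((-1612*5371)) = (-2864089 - 1071/(2*I*sqrt(138)))/(-8658052) = (-2864089 - 1071*(-I*sqrt(138)/276))*(-1/8658052) = (-2864089 - (-357)*I*sqrt(138)/92)*(-1/8658052) = (-2864089 + 357*I*sqrt(138)/92)*(-1/8658052) = 2864089/8658052 - 357*I*sqrt(138)/796540784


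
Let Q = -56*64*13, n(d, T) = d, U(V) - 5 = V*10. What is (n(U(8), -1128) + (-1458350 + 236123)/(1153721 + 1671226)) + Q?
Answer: -14597892484/313883 ≈ -46507.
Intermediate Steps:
U(V) = 5 + 10*V (U(V) = 5 + V*10 = 5 + 10*V)
Q = -46592 (Q = -3584*13 = -46592)
(n(U(8), -1128) + (-1458350 + 236123)/(1153721 + 1671226)) + Q = ((5 + 10*8) + (-1458350 + 236123)/(1153721 + 1671226)) - 46592 = ((5 + 80) - 1222227/2824947) - 46592 = (85 - 1222227*1/2824947) - 46592 = (85 - 135803/313883) - 46592 = 26544252/313883 - 46592 = -14597892484/313883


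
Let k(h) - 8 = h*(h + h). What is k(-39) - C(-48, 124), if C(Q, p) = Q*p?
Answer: 9002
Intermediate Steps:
k(h) = 8 + 2*h**2 (k(h) = 8 + h*(h + h) = 8 + h*(2*h) = 8 + 2*h**2)
k(-39) - C(-48, 124) = (8 + 2*(-39)**2) - (-48)*124 = (8 + 2*1521) - 1*(-5952) = (8 + 3042) + 5952 = 3050 + 5952 = 9002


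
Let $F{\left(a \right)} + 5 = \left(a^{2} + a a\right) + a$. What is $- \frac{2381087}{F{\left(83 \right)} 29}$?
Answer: $- \frac{2381087}{401824} \approx -5.9257$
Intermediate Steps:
$F{\left(a \right)} = -5 + a + 2 a^{2}$ ($F{\left(a \right)} = -5 + \left(\left(a^{2} + a a\right) + a\right) = -5 + \left(\left(a^{2} + a^{2}\right) + a\right) = -5 + \left(2 a^{2} + a\right) = -5 + \left(a + 2 a^{2}\right) = -5 + a + 2 a^{2}$)
$- \frac{2381087}{F{\left(83 \right)} 29} = - \frac{2381087}{\left(-5 + 83 + 2 \cdot 83^{2}\right) 29} = - \frac{2381087}{\left(-5 + 83 + 2 \cdot 6889\right) 29} = - \frac{2381087}{\left(-5 + 83 + 13778\right) 29} = - \frac{2381087}{13856 \cdot 29} = - \frac{2381087}{401824}$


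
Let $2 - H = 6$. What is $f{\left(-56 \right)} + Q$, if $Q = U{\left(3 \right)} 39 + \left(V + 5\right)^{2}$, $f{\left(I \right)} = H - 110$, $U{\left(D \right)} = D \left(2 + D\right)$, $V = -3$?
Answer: $475$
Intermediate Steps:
$H = -4$ ($H = 2 - 6 = -4$)
$f{\left(I \right)} = -114$ ($f{\left(I \right)} = -4 - 110 = -114$)
$Q = 589$ ($Q = 3 \left(2 + 3\right) 39 + \left(-3 + 5\right)^{2} = 3 \cdot 5 \cdot 39 + 2^{2} = 15 \cdot 39 + 4 = 585 + 4 = 589$)
$f{\left(-56 \right)} + Q = -114 + 589 = 475$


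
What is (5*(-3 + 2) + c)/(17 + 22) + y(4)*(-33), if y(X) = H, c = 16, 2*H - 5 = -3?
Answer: -1276/39 ≈ -32.718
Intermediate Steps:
H = 1 (H = 5/2 + (½)*(-3) = 5/2 - 3/2 = 1)
y(X) = 1
(5*(-3 + 2) + c)/(17 + 22) + y(4)*(-33) = (5*(-3 + 2) + 16)/(17 + 22) + 1*(-33) = (5*(-1) + 16)/39 - 33 = (-5 + 16)*(1/39) - 33 = 11*(1/39) - 33 = 11/39 - 33 = -1276/39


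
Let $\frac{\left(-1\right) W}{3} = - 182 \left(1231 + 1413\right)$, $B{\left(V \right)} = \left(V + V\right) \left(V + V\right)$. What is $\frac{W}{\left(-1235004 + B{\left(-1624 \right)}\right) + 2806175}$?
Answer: $\frac{68744}{577175} \approx 0.1191$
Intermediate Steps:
$B{\left(V \right)} = 4 V^{2}$ ($B{\left(V \right)} = 2 V 2 V = 4 V^{2}$)
$W = 1443624$ ($W = - 3 \left(- 182 \left(1231 + 1413\right)\right) = - 3 \left(\left(-182\right) 2644\right) = \left(-3\right) \left(-481208\right) = 1443624$)
$\frac{W}{\left(-1235004 + B{\left(-1624 \right)}\right) + 2806175} = \frac{1443624}{\left(-1235004 + 4 \left(-1624\right)^{2}\right) + 2806175} = \frac{1443624}{\left(-1235004 + 4 \cdot 2637376\right) + 2806175} = \frac{1443624}{\left(-1235004 + 10549504\right) + 2806175} = \frac{1443624}{9314500 + 2806175} = \frac{1443624}{12120675} = 1443624 \cdot \frac{1}{12120675} = \frac{68744}{577175}$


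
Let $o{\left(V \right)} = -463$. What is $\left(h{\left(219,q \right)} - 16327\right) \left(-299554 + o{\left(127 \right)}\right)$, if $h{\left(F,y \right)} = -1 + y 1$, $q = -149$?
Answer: $4943380109$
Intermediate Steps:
$h{\left(F,y \right)} = -1 + y$
$\left(h{\left(219,q \right)} - 16327\right) \left(-299554 + o{\left(127 \right)}\right) = \left(\left(-1 - 149\right) - 16327\right) \left(-299554 - 463\right) = \left(-150 - 16327\right) \left(-300017\right) = \left(-16477\right) \left(-300017\right) = 4943380109$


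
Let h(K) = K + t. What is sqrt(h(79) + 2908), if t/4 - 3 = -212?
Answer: 3*sqrt(239) ≈ 46.379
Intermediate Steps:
t = -836 (t = 12 + 4*(-212) = 12 - 848 = -836)
h(K) = -836 + K (h(K) = K - 836 = -836 + K)
sqrt(h(79) + 2908) = sqrt((-836 + 79) + 2908) = sqrt(-757 + 2908) = sqrt(2151) = 3*sqrt(239)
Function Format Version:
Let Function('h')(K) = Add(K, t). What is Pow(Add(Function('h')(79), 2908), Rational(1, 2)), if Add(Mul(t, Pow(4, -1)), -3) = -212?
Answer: Mul(3, Pow(239, Rational(1, 2))) ≈ 46.379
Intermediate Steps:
t = -836 (t = Add(12, Mul(4, -212)) = Add(12, -848) = -836)
Function('h')(K) = Add(-836, K) (Function('h')(K) = Add(K, -836) = Add(-836, K))
Pow(Add(Function('h')(79), 2908), Rational(1, 2)) = Pow(Add(Add(-836, 79), 2908), Rational(1, 2)) = Pow(Add(-757, 2908), Rational(1, 2)) = Pow(2151, Rational(1, 2)) = Mul(3, Pow(239, Rational(1, 2)))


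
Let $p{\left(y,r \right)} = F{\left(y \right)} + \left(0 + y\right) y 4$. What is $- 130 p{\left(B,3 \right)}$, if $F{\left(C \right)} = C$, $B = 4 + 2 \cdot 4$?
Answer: $-76440$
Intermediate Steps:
$B = 12$ ($B = 4 + 8 = 12$)
$p{\left(y,r \right)} = y + 4 y^{2}$ ($p{\left(y,r \right)} = y + \left(0 + y\right) y 4 = y + y y 4 = y + y^{2} \cdot 4 = y + 4 y^{2}$)
$- 130 p{\left(B,3 \right)} = - 130 \cdot 12 \left(1 + 4 \cdot 12\right) = - 130 \cdot 12 \left(1 + 48\right) = - 130 \cdot 12 \cdot 49 = \left(-130\right) 588 = -76440$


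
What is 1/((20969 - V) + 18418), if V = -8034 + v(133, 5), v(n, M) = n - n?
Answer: 1/47421 ≈ 2.1088e-5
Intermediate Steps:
v(n, M) = 0
V = -8034 (V = -8034 + 0 = -8034)
1/((20969 - V) + 18418) = 1/((20969 - 1*(-8034)) + 18418) = 1/((20969 + 8034) + 18418) = 1/(29003 + 18418) = 1/47421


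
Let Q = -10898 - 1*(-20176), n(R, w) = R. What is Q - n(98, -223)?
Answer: 9180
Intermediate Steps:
Q = 9278 (Q = -10898 + 20176 = 9278)
Q - n(98, -223) = 9278 - 1*98 = 9278 - 98 = 9180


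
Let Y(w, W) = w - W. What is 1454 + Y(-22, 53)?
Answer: 1379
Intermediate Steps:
1454 + Y(-22, 53) = 1454 + (-22 - 1*53) = 1454 + (-22 - 53) = 1454 - 75 = 1379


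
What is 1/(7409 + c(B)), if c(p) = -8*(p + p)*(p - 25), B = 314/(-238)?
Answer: 14161/97051265 ≈ 0.00014591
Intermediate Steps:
B = -157/119 (B = 314*(-1/238) = -157/119 ≈ -1.3193)
c(p) = -16*p*(-25 + p) (c(p) = -8*2*p*(-25 + p) = -16*p*(-25 + p))
1/(7409 + c(B)) = 1/(7409 + 16*(-157/119)*(25 - 1*(-157/119))) = 1/(7409 + 16*(-157/119)*(25 + 157/119)) = 1/(7409 + 16*(-157/119)*(3132/119)) = 1/(7409 - 7867584/14161) = 1/(97051265/14161) = 14161/97051265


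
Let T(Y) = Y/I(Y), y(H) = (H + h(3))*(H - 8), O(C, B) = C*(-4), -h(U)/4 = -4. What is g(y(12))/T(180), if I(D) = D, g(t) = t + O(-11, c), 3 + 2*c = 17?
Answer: 156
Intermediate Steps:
c = 7 (c = -3/2 + (1/2)*17 = -3/2 + 17/2 = 7)
h(U) = 16 (h(U) = -4*(-4) = 16)
O(C, B) = -4*C
y(H) = (-8 + H)*(16 + H) (y(H) = (H + 16)*(H - 8) = (16 + H)*(-8 + H) = (-8 + H)*(16 + H))
g(t) = 44 + t (g(t) = t - 4*(-11) = t + 44 = 44 + t)
T(Y) = 1 (T(Y) = Y/Y = 1)
g(y(12))/T(180) = (44 + (-128 + 12**2 + 8*12))/1 = (44 + (-128 + 144 + 96))*1 = (44 + 112)*1 = 156*1 = 156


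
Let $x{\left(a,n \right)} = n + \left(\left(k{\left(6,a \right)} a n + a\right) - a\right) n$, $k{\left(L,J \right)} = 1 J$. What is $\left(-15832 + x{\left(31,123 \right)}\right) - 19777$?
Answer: $14503483$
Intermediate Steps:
$k{\left(L,J \right)} = J$
$x{\left(a,n \right)} = n + a^{2} n^{2}$ ($x{\left(a,n \right)} = n + \left(\left(a a n + a\right) - a\right) n = n + \left(\left(a^{2} n + a\right) - a\right) n = n + \left(\left(n a^{2} + a\right) - a\right) n = n + \left(\left(a + n a^{2}\right) - a\right) n = n + n a^{2} n = n + a^{2} n^{2}$)
$\left(-15832 + x{\left(31,123 \right)}\right) - 19777 = \left(-15832 + 123 \left(1 + 123 \cdot 31^{2}\right)\right) - 19777 = \left(-15832 + 123 \left(1 + 123 \cdot 961\right)\right) - 19777 = \left(-15832 + 123 \left(1 + 118203\right)\right) - 19777 = \left(-15832 + 123 \cdot 118204\right) - 19777 = \left(-15832 + 14539092\right) - 19777 = 14523260 - 19777 = 14503483$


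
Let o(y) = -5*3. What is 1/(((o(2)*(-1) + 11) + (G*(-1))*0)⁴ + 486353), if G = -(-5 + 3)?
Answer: 1/943329 ≈ 1.0601e-6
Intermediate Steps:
o(y) = -15
G = 2 (G = -1*(-2) = 2)
1/(((o(2)*(-1) + 11) + (G*(-1))*0)⁴ + 486353) = 1/(((-15*(-1) + 11) + (2*(-1))*0)⁴ + 486353) = 1/(((15 + 11) - 2*0)⁴ + 486353) = 1/((26 + 0)⁴ + 486353) = 1/(26⁴ + 486353) = 1/(456976 + 486353) = 1/943329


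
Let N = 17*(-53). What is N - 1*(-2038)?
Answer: 1137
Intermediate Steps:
N = -901
N - 1*(-2038) = -901 - 1*(-2038) = -901 + 2038 = 1137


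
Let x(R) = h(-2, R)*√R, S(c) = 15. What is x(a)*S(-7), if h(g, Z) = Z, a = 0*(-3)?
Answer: 0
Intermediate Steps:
a = 0
x(R) = R^(3/2) (x(R) = R*√R = R^(3/2))
x(a)*S(-7) = 0^(3/2)*15 = 0*15 = 0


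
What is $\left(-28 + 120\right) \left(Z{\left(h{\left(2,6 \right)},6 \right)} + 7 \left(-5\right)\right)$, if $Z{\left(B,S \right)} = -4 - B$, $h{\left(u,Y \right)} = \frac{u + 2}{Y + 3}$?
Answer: $- \frac{32660}{9} \approx -3628.9$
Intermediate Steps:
$h{\left(u,Y \right)} = \frac{2 + u}{3 + Y}$
$\left(-28 + 120\right) \left(Z{\left(h{\left(2,6 \right)},6 \right)} + 7 \left(-5\right)\right) = \left(-28 + 120\right) \left(\left(-4 - \frac{2 + 2}{3 + 6}\right) + 7 \left(-5\right)\right) = 92 \left(\left(-4 - \frac{1}{9} \cdot 4\right) - 35\right) = 92 \left(\left(-4 - \frac{4}{9}\right) - 35\right) = 92 \left(- \frac{40}{9} - 35\right) = 92 \left(- \frac{355}{9}\right) = - \frac{32660}{9}$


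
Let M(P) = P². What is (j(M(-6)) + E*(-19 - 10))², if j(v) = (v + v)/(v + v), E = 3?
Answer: 7396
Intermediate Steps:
j(v) = 1 (j(v) = (2*v)/((2*v)) = (2*v)*(1/(2*v)) = 1)
(j(M(-6)) + E*(-19 - 10))² = (1 + 3*(-19 - 10))² = (1 + 3*(-29))² = (1 - 87)² = (-86)² = 7396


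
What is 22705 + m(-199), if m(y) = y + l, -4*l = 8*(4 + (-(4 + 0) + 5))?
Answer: 22496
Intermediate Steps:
l = -10 (l = -2*(4 + (-(4 + 0) + 5)) = -2*(4 + (-1*4 + 5)) = -2*(4 + (-4 + 5)) = -2*(4 + 1) = -2*5 = -¼*40 = -10)
m(y) = -10 + y (m(y) = y - 10 = -10 + y)
22705 + m(-199) = 22705 + (-10 - 199) = 22705 - 209 = 22496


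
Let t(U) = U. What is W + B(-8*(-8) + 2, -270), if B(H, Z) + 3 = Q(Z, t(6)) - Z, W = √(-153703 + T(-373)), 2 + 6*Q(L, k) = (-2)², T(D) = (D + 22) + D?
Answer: 802/3 + I*√154427 ≈ 267.33 + 392.97*I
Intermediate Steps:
T(D) = 22 + 2*D (T(D) = (22 + D) + D = 22 + 2*D)
Q(L, k) = ⅓ (Q(L, k) = -⅓ + (⅙)*(-2)² = -⅓ + (⅙)*4 = -⅓ + ⅔ = ⅓)
W = I*√154427 (W = √(-153703 + (22 + 2*(-373))) = √(-153703 + (22 - 746)) = √(-153703 - 724) = √(-154427) = I*√154427 ≈ 392.97*I)
B(H, Z) = -8/3 - Z (B(H, Z) = -3 + (⅓ - Z) = -8/3 - Z)
W + B(-8*(-8) + 2, -270) = I*√154427 + (-8/3 - 1*(-270)) = I*√154427 + (-8/3 + 270) = I*√154427 + 802/3 = 802/3 + I*√154427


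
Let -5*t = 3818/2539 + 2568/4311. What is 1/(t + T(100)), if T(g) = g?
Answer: 3648543/363322330 ≈ 0.010042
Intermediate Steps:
t = -1531970/3648543 (t = -(3818/2539 + 2568/4311)/5 = -(3818*(1/2539) + 2568*(1/4311))/5 = -(3818/2539 + 856/1437)/5 = -⅕*7659850/3648543 = -1531970/3648543 ≈ -0.41989)
1/(t + T(100)) = 1/(-1531970/3648543 + 100) = 1/(363322330/3648543) = 3648543/363322330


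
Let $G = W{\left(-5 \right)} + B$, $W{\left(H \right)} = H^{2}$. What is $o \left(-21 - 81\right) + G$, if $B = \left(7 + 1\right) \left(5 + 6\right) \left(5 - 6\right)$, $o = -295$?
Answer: $30027$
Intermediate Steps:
$B = -88$ ($B = 8 \cdot 11 \left(-1\right) = 8 \left(-11\right) = -88$)
$G = -63$ ($G = \left(-5\right)^{2} - 88 = 25 - 88 = -63$)
$o \left(-21 - 81\right) + G = - 295 \left(-21 - 81\right) - 63 = \left(-295\right) \left(-102\right) - 63 = 30090 - 63 = 30027$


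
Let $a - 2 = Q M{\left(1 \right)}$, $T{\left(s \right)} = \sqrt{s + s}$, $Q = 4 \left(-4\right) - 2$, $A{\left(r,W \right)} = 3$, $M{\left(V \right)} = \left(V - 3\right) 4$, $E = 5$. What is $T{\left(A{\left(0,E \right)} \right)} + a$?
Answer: $146 + \sqrt{6} \approx 148.45$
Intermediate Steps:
$M{\left(V \right)} = -12 + 4 V$ ($M{\left(V \right)} = \left(-3 + V\right) 4 = -12 + 4 V$)
$Q = -18$ ($Q = -16 - 2 = -18$)
$T{\left(s \right)} = \sqrt{2} \sqrt{s}$ ($T{\left(s \right)} = \sqrt{2 s} = \sqrt{2} \sqrt{s}$)
$a = 146$ ($a = 2 - 18 \left(-12 + 4 \cdot 1\right) = 2 - 18 \left(-12 + 4\right) = 2 - -144 = 2 + 144 = 146$)
$T{\left(A{\left(0,E \right)} \right)} + a = \sqrt{2} \sqrt{3} + 146 = \sqrt{6} + 146 = 146 + \sqrt{6}$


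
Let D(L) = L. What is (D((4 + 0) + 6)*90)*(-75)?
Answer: -67500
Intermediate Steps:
(D((4 + 0) + 6)*90)*(-75) = (((4 + 0) + 6)*90)*(-75) = ((4 + 6)*90)*(-75) = (10*90)*(-75) = 900*(-75) = -67500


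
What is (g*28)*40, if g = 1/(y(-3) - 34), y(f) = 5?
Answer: -1120/29 ≈ -38.621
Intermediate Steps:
g = -1/29 (g = 1/(5 - 34) = 1/(-29) = -1/29 ≈ -0.034483)
(g*28)*40 = -1/29*28*40 = -28/29*40 = -1120/29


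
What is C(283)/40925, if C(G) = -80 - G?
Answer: -363/40925 ≈ -0.0088699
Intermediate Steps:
C(283)/40925 = (-80 - 1*283)/40925 = (-80 - 283)*(1/40925) = -363*1/40925 = -363/40925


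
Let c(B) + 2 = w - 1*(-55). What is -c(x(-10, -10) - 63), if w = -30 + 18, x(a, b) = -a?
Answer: -41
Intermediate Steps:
w = -12
c(B) = 41 (c(B) = -2 + (-12 - 1*(-55)) = -2 + (-12 + 55) = -2 + 43 = 41)
-c(x(-10, -10) - 63) = -1*41 = -41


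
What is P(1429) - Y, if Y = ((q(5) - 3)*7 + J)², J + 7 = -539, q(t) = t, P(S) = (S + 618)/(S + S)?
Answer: -808880545/2858 ≈ -2.8302e+5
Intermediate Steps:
P(S) = (618 + S)/(2*S) (P(S) = (618 + S)/((2*S)) = (618 + S)*(1/(2*S)) = (618 + S)/(2*S))
J = -546 (J = -7 - 539 = -546)
Y = 283024 (Y = ((5 - 3)*7 - 546)² = (2*7 - 546)² = (14 - 546)² = (-532)² = 283024)
P(1429) - Y = (½)*(618 + 1429)/1429 - 1*283024 = (½)*(1/1429)*2047 - 283024 = 2047/2858 - 283024 = -808880545/2858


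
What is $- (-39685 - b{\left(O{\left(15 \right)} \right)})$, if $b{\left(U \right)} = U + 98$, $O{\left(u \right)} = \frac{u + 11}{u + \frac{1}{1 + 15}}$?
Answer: $\frac{9588119}{241} \approx 39785.0$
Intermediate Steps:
$O{\left(u \right)} = \frac{11 + u}{\frac{1}{16} + u}$ ($O{\left(u \right)} = \frac{11 + u}{u + \frac{1}{16}} = \frac{11 + u}{\frac{1}{16} + u}$)
$b{\left(U \right)} = 98 + U$
$- (-39685 - b{\left(O{\left(15 \right)} \right)}) = - (-39685 - \left(98 + \frac{16 \left(11 + 15\right)}{1 + 16 \cdot 15}\right)) = - (-39685 - \left(98 + 16 \frac{1}{1 + 240} \cdot 26\right)) = - (-39685 - \left(98 + 16 \cdot \frac{1}{241} \cdot 26\right)) = - (-39685 - \left(98 + \frac{416}{241}\right)) = - (-39685 - \frac{24034}{241}) = \left(-1\right) \left(- \frac{9588119}{241}\right) = \frac{9588119}{241}$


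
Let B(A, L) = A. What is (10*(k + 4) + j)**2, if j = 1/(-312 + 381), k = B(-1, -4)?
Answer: 4289041/4761 ≈ 900.87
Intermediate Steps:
k = -1
j = 1/69 ≈ 0.014493
(10*(k + 4) + j)**2 = (10*(-1 + 4) + 1/69)**2 = (10*3 + 1/69)**2 = (30 + 1/69)**2 = (2071/69)**2 = 4289041/4761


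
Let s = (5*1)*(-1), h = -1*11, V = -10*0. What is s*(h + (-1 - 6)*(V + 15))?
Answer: 580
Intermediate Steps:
V = 0
h = -11
s = -5 (s = 5*(-1) = -5)
s*(h + (-1 - 6)*(V + 15)) = -5*(-11 + (-1 - 6)*(0 + 15)) = -5*(-11 - 7*15) = -5*(-11 - 105) = -5*(-116) = 580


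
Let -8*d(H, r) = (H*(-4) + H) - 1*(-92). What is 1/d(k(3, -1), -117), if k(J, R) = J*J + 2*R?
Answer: -8/71 ≈ -0.11268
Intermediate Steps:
k(J, R) = J² + 2*R
d(H, r) = -23/2 + 3*H/8 (d(H, r) = -((H*(-4) + H) - 1*(-92))/8 = -((-4*H + H) + 92)/8 = -(-3*H + 92)/8 = -(92 - 3*H)/8 = -23/2 + 3*H/8)
1/d(k(3, -1), -117) = 1/(-23/2 + 3*(3² + 2*(-1))/8) = 1/(-23/2 + 3*(9 - 2)/8) = 1/(-23/2 + (3/8)*7) = 1/(-23/2 + 21/8) = 1/(-71/8) = -8/71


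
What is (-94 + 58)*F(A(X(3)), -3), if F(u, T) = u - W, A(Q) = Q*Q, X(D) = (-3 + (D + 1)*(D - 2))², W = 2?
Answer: 36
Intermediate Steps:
X(D) = (-3 + (1 + D)*(-2 + D))²
A(Q) = Q²
F(u, T) = -2 + u (F(u, T) = u - 1*2 = u - 2 = -2 + u)
(-94 + 58)*F(A(X(3)), -3) = (-94 + 58)*(-2 + ((5 + 3 - 1*3²)²)²) = -36*(-2 + ((5 + 3 - 1*9)²)²) = -36*(-2 + ((5 + 3 - 9)²)²) = -36*(-2 + ((-1)²)²) = -36*(-2 + 1²) = -36*(-2 + 1) = -36*(-1) = 36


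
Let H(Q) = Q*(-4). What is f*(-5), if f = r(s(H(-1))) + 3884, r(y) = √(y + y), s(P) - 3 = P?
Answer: -19420 - 5*√14 ≈ -19439.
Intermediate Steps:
H(Q) = -4*Q
s(P) = 3 + P
r(y) = √2*√y (r(y) = √(2*y) = √2*√y)
f = 3884 + √14 (f = √2*√(3 - 4*(-1)) + 3884 = √2*√(3 + 4) + 3884 = √2*√7 + 3884 = √14 + 3884 = 3884 + √14 ≈ 3887.7)
f*(-5) = (3884 + √14)*(-5) = -19420 - 5*√14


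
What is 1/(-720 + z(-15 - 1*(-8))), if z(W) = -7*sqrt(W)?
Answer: I/(-720*I + 7*sqrt(7)) ≈ -0.001388 + 3.5702e-5*I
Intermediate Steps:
1/(-720 + z(-15 - 1*(-8))) = 1/(-720 - 7*sqrt(-15 - 1*(-8))) = 1/(-720 - 7*sqrt(-15 + 8)) = 1/(-720 - 7*I*sqrt(7))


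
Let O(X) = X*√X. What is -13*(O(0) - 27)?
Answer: 351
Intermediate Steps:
O(X) = X^(3/2)
-13*(O(0) - 27) = -13*(0^(3/2) - 27) = -13*(0 - 27) = -13*(-27) = 351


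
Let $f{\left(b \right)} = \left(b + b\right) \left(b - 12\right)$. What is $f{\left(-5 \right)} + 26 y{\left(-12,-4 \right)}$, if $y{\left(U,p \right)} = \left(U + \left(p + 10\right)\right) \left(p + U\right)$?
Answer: $2666$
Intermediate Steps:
$y{\left(U,p \right)} = \left(U + p\right) \left(10 + U + p\right)$ ($y{\left(U,p \right)} = \left(U + \left(10 + p\right)\right) \left(U + p\right) = \left(10 + U + p\right) \left(U + p\right) = \left(U + p\right) \left(10 + U + p\right)$)
$f{\left(b \right)} = 2 b \left(-12 + b\right)$
$f{\left(-5 \right)} + 26 y{\left(-12,-4 \right)} = 2 \left(-5\right) \left(-12 - 5\right) + 26 \left(\left(-12\right)^{2} + \left(-4\right)^{2} + 10 \left(-12\right) + 10 \left(-4\right) + 2 \left(-12\right) \left(-4\right)\right) = 2 \left(-5\right) \left(-17\right) + 26 \left(144 + 16 - 120 - 40 + 96\right) = 170 + 26 \cdot 96 = 170 + 2496 = 2666$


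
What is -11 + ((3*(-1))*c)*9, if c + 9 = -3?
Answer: 313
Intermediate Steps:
c = -12 (c = -9 - 3 = -12)
-11 + ((3*(-1))*c)*9 = -11 + ((3*(-1))*(-12))*9 = -11 - 3*(-12)*9 = -11 + 36*9 = -11 + 324 = 313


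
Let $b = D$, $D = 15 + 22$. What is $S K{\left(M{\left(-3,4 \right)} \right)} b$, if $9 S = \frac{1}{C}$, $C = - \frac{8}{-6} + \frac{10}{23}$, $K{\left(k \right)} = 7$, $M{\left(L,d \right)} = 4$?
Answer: $\frac{5957}{366} \approx 16.276$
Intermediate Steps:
$D = 37$
$b = 37$
$C = \frac{122}{69}$ ($C = \left(-8\right) \left(- \frac{1}{6}\right) + 10 \cdot \frac{1}{23} = \frac{4}{3} + \frac{10}{23} = \frac{122}{69} \approx 1.7681$)
$S = \frac{23}{366}$ ($S = \frac{1}{9 \cdot \frac{122}{69}} = \frac{1}{9} \cdot \frac{69}{122} = \frac{23}{366} \approx 0.062842$)
$S K{\left(M{\left(-3,4 \right)} \right)} b = \frac{23}{366} \cdot 7 \cdot 37 = \frac{161}{366} \cdot 37 = \frac{5957}{366}$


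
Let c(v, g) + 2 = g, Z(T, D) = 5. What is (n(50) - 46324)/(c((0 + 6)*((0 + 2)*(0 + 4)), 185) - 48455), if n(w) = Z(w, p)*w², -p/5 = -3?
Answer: 302/431 ≈ 0.70070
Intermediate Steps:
p = 15 (p = -5*(-3) = 15)
c(v, g) = -2 + g
n(w) = 5*w²
(n(50) - 46324)/(c((0 + 6)*((0 + 2)*(0 + 4)), 185) - 48455) = (5*50² - 46324)/((-2 + 185) - 48455) = (5*2500 - 46324)/(183 - 48455) = (12500 - 46324)/(-48272) = -33824*(-1/48272) = 302/431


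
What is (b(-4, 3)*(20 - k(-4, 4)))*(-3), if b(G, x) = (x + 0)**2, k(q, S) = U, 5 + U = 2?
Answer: -621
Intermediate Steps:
U = -3 (U = -5 + 2 = -3)
k(q, S) = -3
b(G, x) = x**2
(b(-4, 3)*(20 - k(-4, 4)))*(-3) = (3**2*(20 - 1*(-3)))*(-3) = (9*(20 + 3))*(-3) = (9*23)*(-3) = 207*(-3) = -621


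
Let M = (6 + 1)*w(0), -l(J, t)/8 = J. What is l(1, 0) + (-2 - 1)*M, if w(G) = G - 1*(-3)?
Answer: -71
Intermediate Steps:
l(J, t) = -8*J
w(G) = 3 + G (w(G) = G + 3 = 3 + G)
M = 21 (M = (6 + 1)*(3 + 0) = 7*3 = 21)
l(1, 0) + (-2 - 1)*M = -8*1 + (-2 - 1)*21 = -8 - 3*21 = -8 - 63 = -71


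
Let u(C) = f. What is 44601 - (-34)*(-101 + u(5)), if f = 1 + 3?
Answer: 41303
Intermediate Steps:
f = 4
u(C) = 4
44601 - (-34)*(-101 + u(5)) = 44601 - (-34)*(-101 + 4) = 44601 - (-34)*(-97) = 44601 - 1*3298 = 44601 - 3298 = 41303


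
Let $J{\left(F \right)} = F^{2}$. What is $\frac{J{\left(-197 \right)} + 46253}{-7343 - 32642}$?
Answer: $- \frac{85062}{39985} \approx -2.1273$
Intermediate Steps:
$\frac{J{\left(-197 \right)} + 46253}{-7343 - 32642} = \frac{\left(-197\right)^{2} + 46253}{-7343 - 32642} = \frac{38809 + 46253}{-39985} = 85062 \left(- \frac{1}{39985}\right) = - \frac{85062}{39985}$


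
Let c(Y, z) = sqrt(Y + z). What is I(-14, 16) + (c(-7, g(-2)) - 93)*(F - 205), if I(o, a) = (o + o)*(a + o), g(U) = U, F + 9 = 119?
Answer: 8779 - 285*I ≈ 8779.0 - 285.0*I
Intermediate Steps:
F = 110 (F = -9 + 119 = 110)
I(o, a) = 2*o*(a + o) (I(o, a) = (2*o)*(a + o) = 2*o*(a + o))
I(-14, 16) + (c(-7, g(-2)) - 93)*(F - 205) = 2*(-14)*(16 - 14) + (sqrt(-7 - 2) - 93)*(110 - 205) = 2*(-14)*2 + (sqrt(-9) - 93)*(-95) = -56 + (3*I - 93)*(-95) = -56 + (-93 + 3*I)*(-95) = -56 + (8835 - 285*I) = 8779 - 285*I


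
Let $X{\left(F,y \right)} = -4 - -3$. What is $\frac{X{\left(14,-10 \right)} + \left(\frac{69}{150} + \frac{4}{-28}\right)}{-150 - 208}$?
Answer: $\frac{239}{125300} \approx 0.0019074$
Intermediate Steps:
$X{\left(F,y \right)} = -1$ ($X{\left(F,y \right)} = -4 + 3 = -1$)
$\frac{X{\left(14,-10 \right)} + \left(\frac{69}{150} + \frac{4}{-28}\right)}{-150 - 208} = \frac{-1 + \left(\frac{69}{150} + \frac{4}{-28}\right)}{-150 - 208} = \frac{-1 + \left(69 \cdot \frac{1}{150} + 4 \left(- \frac{1}{28}\right)\right)}{-358} = \left(-1 + \left(\frac{23}{50} - \frac{1}{7}\right)\right) \left(- \frac{1}{358}\right) = \left(-1 + \frac{111}{350}\right) \left(- \frac{1}{358}\right) = \left(- \frac{239}{350}\right) \left(- \frac{1}{358}\right) = \frac{239}{125300}$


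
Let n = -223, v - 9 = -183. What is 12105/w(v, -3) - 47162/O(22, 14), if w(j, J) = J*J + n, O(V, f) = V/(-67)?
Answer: 337971223/2354 ≈ 1.4357e+5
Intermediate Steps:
v = -174 (v = 9 - 183 = -174)
O(V, f) = -V/67 (O(V, f) = V*(-1/67) = -V/67)
w(j, J) = -223 + J**2 (w(j, J) = J*J - 223 = J**2 - 223 = -223 + J**2)
12105/w(v, -3) - 47162/O(22, 14) = 12105/(-223 + (-3)**2) - 47162/((-1/67*22)) = 12105/(-223 + 9) - 47162/(-22/67) = 12105/(-214) - 47162*(-67/22) = 12105*(-1/214) + 1579927/11 = -12105/214 + 1579927/11 = 337971223/2354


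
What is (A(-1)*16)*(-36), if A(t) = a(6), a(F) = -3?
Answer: 1728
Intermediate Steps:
A(t) = -3
(A(-1)*16)*(-36) = -3*16*(-36) = -48*(-36) = 1728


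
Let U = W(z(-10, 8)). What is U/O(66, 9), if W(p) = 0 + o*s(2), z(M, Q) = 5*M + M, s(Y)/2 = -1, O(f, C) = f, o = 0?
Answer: 0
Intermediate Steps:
s(Y) = -2 (s(Y) = 2*(-1) = -2)
z(M, Q) = 6*M
W(p) = 0 (W(p) = 0 + 0*(-2) = 0 + 0 = 0)
U = 0
U/O(66, 9) = 0/66 = 0*(1/66) = 0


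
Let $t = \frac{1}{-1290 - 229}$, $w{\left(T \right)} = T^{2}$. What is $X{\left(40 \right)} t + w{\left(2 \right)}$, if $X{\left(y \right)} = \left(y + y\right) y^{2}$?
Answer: $- \frac{121924}{1519} \approx -80.266$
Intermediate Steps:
$X{\left(y \right)} = 2 y^{3}$ ($X{\left(y \right)} = 2 y y^{2} = 2 y^{3}$)
$t = - \frac{1}{1519}$ ($t = \frac{1}{-1519} = - \frac{1}{1519} \approx -0.00065833$)
$X{\left(40 \right)} t + w{\left(2 \right)} = 2 \cdot 40^{3} \left(- \frac{1}{1519}\right) + 2^{2} = 2 \cdot 64000 \left(- \frac{1}{1519}\right) + 4 = 128000 \left(- \frac{1}{1519}\right) + 4 = - \frac{128000}{1519} + 4 = - \frac{121924}{1519}$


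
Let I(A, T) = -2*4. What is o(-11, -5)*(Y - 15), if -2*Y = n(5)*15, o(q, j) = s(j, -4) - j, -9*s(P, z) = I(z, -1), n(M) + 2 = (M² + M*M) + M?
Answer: -14575/6 ≈ -2429.2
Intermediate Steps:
I(A, T) = -8
n(M) = -2 + M + 2*M² (n(M) = -2 + ((M² + M*M) + M) = -2 + ((M² + M²) + M) = -2 + (2*M² + M) = -2 + (M + 2*M²) = -2 + M + 2*M²)
s(P, z) = 8/9 (s(P, z) = -⅑*(-8) = 8/9)
o(q, j) = 8/9 - j
Y = -795/2 (Y = -(-2 + 5 + 2*5²)*15/2 = -(-2 + 5 + 2*25)*15/2 = -(-2 + 5 + 50)*15/2 = -53*15/2 = -½*795 = -795/2 ≈ -397.50)
o(-11, -5)*(Y - 15) = (8/9 - 1*(-5))*(-795/2 - 15) = (8/9 + 5)*(-825/2) = (53/9)*(-825/2) = -14575/6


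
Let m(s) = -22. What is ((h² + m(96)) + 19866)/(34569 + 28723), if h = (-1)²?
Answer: 19845/63292 ≈ 0.31355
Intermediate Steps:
h = 1
((h² + m(96)) + 19866)/(34569 + 28723) = ((1² - 22) + 19866)/(34569 + 28723) = ((1 - 22) + 19866)/63292 = (-21 + 19866)*(1/63292) = 19845*(1/63292) = 19845/63292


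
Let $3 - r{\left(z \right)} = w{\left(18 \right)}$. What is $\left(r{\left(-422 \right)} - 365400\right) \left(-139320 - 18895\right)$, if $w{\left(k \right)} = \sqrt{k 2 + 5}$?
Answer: $57811286355 + 158215 \sqrt{41} \approx 5.7812 \cdot 10^{10}$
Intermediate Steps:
$w{\left(k \right)} = \sqrt{5 + 2 k}$ ($w{\left(k \right)} = \sqrt{2 k + 5} = \sqrt{5 + 2 k}$)
$r{\left(z \right)} = 3 - \sqrt{41}$ ($r{\left(z \right)} = 3 - \sqrt{5 + 2 \cdot 18} = 3 - \sqrt{5 + 36} = 3 - \sqrt{41}$)
$\left(r{\left(-422 \right)} - 365400\right) \left(-139320 - 18895\right) = \left(\left(3 - \sqrt{41}\right) - 365400\right) \left(-139320 - 18895\right) = \left(-365397 - \sqrt{41}\right) \left(-158215\right) = 57811286355 + 158215 \sqrt{41}$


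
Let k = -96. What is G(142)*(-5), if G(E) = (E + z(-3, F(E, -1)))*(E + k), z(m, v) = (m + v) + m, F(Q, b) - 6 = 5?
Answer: -33810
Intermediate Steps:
F(Q, b) = 11 (F(Q, b) = 6 + 5 = 11)
z(m, v) = v + 2*m
G(E) = (-96 + E)*(5 + E) (G(E) = (E + (11 + 2*(-3)))*(E - 96) = (E + (11 - 6))*(-96 + E) = (E + 5)*(-96 + E) = (5 + E)*(-96 + E) = (-96 + E)*(5 + E))
G(142)*(-5) = (-480 + 142² - 91*142)*(-5) = (-480 + 20164 - 12922)*(-5) = 6762*(-5) = -33810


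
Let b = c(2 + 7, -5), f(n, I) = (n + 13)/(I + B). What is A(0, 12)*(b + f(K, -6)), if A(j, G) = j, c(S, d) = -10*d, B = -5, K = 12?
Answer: 0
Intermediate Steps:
f(n, I) = (13 + n)/(-5 + I) (f(n, I) = (n + 13)/(I - 5) = (13 + n)/(-5 + I))
b = 50 (b = -10*(-5) = 50)
A(0, 12)*(b + f(K, -6)) = 0*(50 + (13 + 12)/(-5 - 6)) = 0*(50 + 25/(-11)) = 0*(50 - 1/11*25) = 0*(50 - 25/11) = 0*(525/11) = 0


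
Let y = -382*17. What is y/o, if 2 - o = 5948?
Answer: 3247/2973 ≈ 1.0922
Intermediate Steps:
o = -5946 (o = 2 - 1*5948 = 2 - 5948 = -5946)
y = -6494
y/o = -6494/(-5946) = -6494*(-1/5946) = 3247/2973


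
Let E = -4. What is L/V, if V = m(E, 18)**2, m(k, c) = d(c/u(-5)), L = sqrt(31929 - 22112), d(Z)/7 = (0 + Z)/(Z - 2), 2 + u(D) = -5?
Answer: 256*sqrt(9817)/3969 ≈ 6.3907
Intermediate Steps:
u(D) = -7 (u(D) = -2 - 5 = -7)
d(Z) = 7*Z/(-2 + Z) (d(Z) = 7*((0 + Z)/(Z - 2)) = 7*(Z/(-2 + Z)) = 7*Z/(-2 + Z))
L = sqrt(9817) ≈ 99.081
m(k, c) = -c/(-2 - c/7) (m(k, c) = 7*(c/(-7))/(-2 + c/(-7)) = 7*(c*(-1/7))/(-2 + c*(-1/7)) = 7*(-c/7)/(-2 - c/7) = -c/(-2 - c/7))
V = 3969/256 (V = (7*18/(14 + 18))**2 = (7*18/32)**2 = (7*18*(1/32))**2 = (63/16)**2 = 3969/256 ≈ 15.504)
L/V = sqrt(9817)/(3969/256) = sqrt(9817)*(256/3969) = 256*sqrt(9817)/3969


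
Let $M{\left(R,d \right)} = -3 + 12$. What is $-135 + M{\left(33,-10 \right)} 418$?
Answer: $3627$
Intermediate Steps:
$M{\left(R,d \right)} = 9$
$-135 + M{\left(33,-10 \right)} 418 = -135 + 9 \cdot 418 = -135 + 3762 = 3627$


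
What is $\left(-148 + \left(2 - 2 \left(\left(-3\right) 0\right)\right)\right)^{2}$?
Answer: $21316$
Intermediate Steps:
$\left(-148 + \left(2 - 2 \left(\left(-3\right) 0\right)\right)\right)^{2} = \left(-148 + \left(2 - 0\right)\right)^{2} = \left(-148 + \left(2 + 0\right)\right)^{2} = \left(-148 + 2\right)^{2} = \left(-146\right)^{2} = 21316$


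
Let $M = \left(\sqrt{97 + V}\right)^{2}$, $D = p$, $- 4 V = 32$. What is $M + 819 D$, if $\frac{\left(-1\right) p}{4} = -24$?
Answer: $78713$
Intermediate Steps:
$V = -8$ ($V = \left(- \frac{1}{4}\right) 32 = -8$)
$p = 96$ ($p = \left(-4\right) \left(-24\right) = 96$)
$D = 96$
$M = 89$ ($M = \left(\sqrt{97 - 8}\right)^{2} = \left(\sqrt{89}\right)^{2} = 89$)
$M + 819 D = 89 + 819 \cdot 96 = 89 + 78624 = 78713$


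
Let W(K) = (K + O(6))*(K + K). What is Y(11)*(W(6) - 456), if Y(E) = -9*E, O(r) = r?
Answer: 30888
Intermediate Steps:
W(K) = 2*K*(6 + K) (W(K) = (K + 6)*(K + K) = (6 + K)*(2*K) = 2*K*(6 + K))
Y(11)*(W(6) - 456) = (-9*11)*(2*6*(6 + 6) - 456) = -99*(2*6*12 - 456) = -99*(144 - 456) = -99*(-312) = 30888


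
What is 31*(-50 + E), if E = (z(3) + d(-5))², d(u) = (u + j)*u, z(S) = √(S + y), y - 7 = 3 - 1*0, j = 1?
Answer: 11253 + 1240*√13 ≈ 15724.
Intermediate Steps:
y = 10 (y = 7 + (3 - 1*0) = 7 + (3 + 0) = 7 + 3 = 10)
z(S) = √(10 + S) (z(S) = √(S + 10) = √(10 + S))
d(u) = u*(1 + u) (d(u) = (u + 1)*u = (1 + u)*u = u*(1 + u))
E = (20 + √13)² (E = (√(10 + 3) - 5*(1 - 5))² = (√13 - 5*(-4))² = (√13 + 20)² = (20 + √13)² ≈ 557.22)
31*(-50 + E) = 31*(-50 + (20 + √13)²) = -1550 + 31*(20 + √13)²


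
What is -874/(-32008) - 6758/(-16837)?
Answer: 115512801/269459348 ≈ 0.42868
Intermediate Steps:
-874/(-32008) - 6758/(-16837) = -874*(-1/32008) - 6758*(-1/16837) = 437/16004 + 6758/16837 = 115512801/269459348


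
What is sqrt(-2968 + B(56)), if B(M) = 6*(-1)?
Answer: I*sqrt(2974) ≈ 54.534*I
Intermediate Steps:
B(M) = -6
sqrt(-2968 + B(56)) = sqrt(-2968 - 6) = sqrt(-2974) = I*sqrt(2974)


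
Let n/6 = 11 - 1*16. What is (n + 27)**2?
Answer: 9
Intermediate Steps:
n = -30 (n = 6*(11 - 1*16) = 6*(11 - 16) = 6*(-5) = -30)
(n + 27)**2 = (-30 + 27)**2 = (-3)**2 = 9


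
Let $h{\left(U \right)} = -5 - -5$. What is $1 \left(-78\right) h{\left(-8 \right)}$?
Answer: $0$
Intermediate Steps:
$h{\left(U \right)} = 0$ ($h{\left(U \right)} = -5 + 5 = 0$)
$1 \left(-78\right) h{\left(-8 \right)} = 1 \left(-78\right) 0 = \left(-78\right) 0 = 0$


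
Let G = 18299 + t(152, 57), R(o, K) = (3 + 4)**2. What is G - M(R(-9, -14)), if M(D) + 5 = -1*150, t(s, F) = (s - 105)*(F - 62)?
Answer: 18219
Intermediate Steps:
R(o, K) = 49 (R(o, K) = 7**2 = 49)
t(s, F) = (-105 + s)*(-62 + F)
M(D) = -155 (M(D) = -5 - 1*150 = -5 - 150 = -155)
G = 18064 (G = 18299 + (6510 - 105*57 - 62*152 + 57*152) = 18299 + (6510 - 5985 - 9424 + 8664) = 18299 - 235 = 18064)
G - M(R(-9, -14)) = 18064 - 1*(-155) = 18064 + 155 = 18219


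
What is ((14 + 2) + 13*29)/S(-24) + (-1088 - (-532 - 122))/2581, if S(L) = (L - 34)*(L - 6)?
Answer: 2979/51620 ≈ 0.057710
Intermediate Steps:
S(L) = (-34 + L)*(-6 + L)
((14 + 2) + 13*29)/S(-24) + (-1088 - (-532 - 122))/2581 = ((14 + 2) + 13*29)/(204 + (-24)**2 - 40*(-24)) + (-1088 - (-532 - 122))/2581 = (16 + 377)/(204 + 576 + 960) + (-1088 - 1*(-654))*(1/2581) = 393/1740 + (-1088 + 654)*(1/2581) = 393*(1/1740) - 434*1/2581 = 131/580 - 434/2581 = 2979/51620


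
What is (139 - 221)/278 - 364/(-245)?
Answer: 5793/4865 ≈ 1.1908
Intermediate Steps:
(139 - 221)/278 - 364/(-245) = -82*1/278 - 364*(-1/245) = -41/139 + 52/35 = 5793/4865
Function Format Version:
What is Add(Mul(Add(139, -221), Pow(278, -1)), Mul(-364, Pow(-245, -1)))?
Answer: Rational(5793, 4865) ≈ 1.1908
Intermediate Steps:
Add(Mul(Add(139, -221), Pow(278, -1)), Mul(-364, Pow(-245, -1))) = Add(Mul(-82, Rational(1, 278)), Mul(-364, Rational(-1, 245))) = Add(Rational(-41, 139), Rational(52, 35)) = Rational(5793, 4865)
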